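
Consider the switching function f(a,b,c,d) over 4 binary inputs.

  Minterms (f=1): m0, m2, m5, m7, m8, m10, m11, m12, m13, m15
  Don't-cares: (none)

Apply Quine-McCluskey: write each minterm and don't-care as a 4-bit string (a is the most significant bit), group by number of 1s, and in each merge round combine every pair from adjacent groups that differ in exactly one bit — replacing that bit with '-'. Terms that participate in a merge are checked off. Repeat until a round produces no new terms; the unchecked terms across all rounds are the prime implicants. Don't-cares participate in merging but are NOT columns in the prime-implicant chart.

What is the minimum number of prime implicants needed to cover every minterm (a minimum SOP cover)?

4

size-2^0 implicants → 0000(✓)  0010(✓)  0101(✓)  0111(✓)  1000(✓)  1010(✓)  1011(✓)  1100(✓)  1101(✓)  1111(✓)
size-2^1 implicants → -000(✓)  -010(✓)  -101(✓)  -111(✓)  00-0(✓)  01-1(✓)  1-00  1-11  10-0(✓)  101-  11-1(✓)  110-
size-2^2 implicants → -0-0  -1-1
Unchecked terms (primes): -0-0, -1-1, 1-00, 1-11, 101-, 110-
Minterm coverage:
  m0 ⊆ -0-0 [E]
  m2 ⊆ -0-0 [E]
  m5 ⊆ -1-1 [E]
  m7 ⊆ -1-1 [E]
  m8 ⊆ -0-0,1-00
  m10 ⊆ -0-0,101-
  m11 ⊆ 1-11,101-
  m12 ⊆ 1-00,110-
  m13 ⊆ -1-1,110-
  m15 ⊆ -1-1,1-11
E = {-0-0, -1-1}
Petrick residual → 1-00, 1-11
Cover = b'd' + bd + ac'd' + acd  |cover|=4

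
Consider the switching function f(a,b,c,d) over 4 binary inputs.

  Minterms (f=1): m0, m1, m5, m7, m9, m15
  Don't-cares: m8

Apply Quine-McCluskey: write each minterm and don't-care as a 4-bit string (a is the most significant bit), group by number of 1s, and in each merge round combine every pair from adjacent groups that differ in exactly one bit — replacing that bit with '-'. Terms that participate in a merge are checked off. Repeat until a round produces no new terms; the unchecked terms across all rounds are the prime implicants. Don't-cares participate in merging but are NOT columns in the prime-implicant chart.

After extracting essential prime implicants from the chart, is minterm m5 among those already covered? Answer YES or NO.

size-2^0 implicants → 0000(✓)  0001(✓)  0101(✓)  0111(✓)  1000(✓)  1001(✓)  1111(✓)
size-2^1 implicants → -000(✓)  -001(✓)  -111  0-01  000-(✓)  01-1  100-(✓)
size-2^2 implicants → -00-
Unchecked terms (primes): -00-, -111, 0-01, 01-1
Minterm coverage:
  m0 ⊆ -00- [E]
  m1 ⊆ -00-,0-01
  m5 ⊆ 0-01,01-1
  m7 ⊆ -111,01-1
  m9 ⊆ -00- [E]
  m15 ⊆ -111 [E]
E = {-00-, -111}

NO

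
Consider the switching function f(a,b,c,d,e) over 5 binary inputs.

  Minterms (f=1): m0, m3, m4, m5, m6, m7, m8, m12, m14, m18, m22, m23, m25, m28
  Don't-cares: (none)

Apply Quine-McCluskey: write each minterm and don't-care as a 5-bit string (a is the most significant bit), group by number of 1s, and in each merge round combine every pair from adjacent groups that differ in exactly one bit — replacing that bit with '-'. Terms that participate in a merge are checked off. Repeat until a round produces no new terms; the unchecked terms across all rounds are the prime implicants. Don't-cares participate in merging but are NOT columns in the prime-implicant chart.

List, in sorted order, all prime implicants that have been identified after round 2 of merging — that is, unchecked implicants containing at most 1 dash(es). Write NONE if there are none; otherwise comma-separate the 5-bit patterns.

[col 0] 00000*, 00011*, 00100*, 00101*, 00110*, 00111*, 01000*, 01100*, 01110*, 10010*, 10110*, 10111*, 11001, 11100*
[col 1] -0110*, -0111*, -1100, 0-000*, 0-100*, 0-110*, 00-00*, 00-11, 001-0*, 001-1*, 0010-*, 0011-*, 01-00*, 011-0*, 10-10, 1011-*
[col 2] -011-, 0--00, 0-1-0, 001--
Prime implicants: -011-, -1100, 0--00, 0-1-0, 00-11, 001--, 10-10, 11001

-1100, 00-11, 10-10, 11001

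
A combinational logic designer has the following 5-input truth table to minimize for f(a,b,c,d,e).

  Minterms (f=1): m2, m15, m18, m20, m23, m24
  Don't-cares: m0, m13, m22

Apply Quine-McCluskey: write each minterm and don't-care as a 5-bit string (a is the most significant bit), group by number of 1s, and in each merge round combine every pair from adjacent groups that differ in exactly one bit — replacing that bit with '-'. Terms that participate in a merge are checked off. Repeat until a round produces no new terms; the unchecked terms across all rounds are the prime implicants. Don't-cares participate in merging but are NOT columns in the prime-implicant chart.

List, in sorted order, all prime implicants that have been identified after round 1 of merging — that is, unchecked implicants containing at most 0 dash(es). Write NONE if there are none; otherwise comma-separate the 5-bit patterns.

11000

size-2^0 implicants → 00000(✓)  00010(✓)  01101(✓)  01111(✓)  10010(✓)  10100(✓)  10110(✓)  10111(✓)  11000
size-2^1 implicants → -0010  000-0  011-1  10-10  101-0  1011-
Unchecked terms (primes): -0010, 000-0, 011-1, 10-10, 101-0, 1011-, 11000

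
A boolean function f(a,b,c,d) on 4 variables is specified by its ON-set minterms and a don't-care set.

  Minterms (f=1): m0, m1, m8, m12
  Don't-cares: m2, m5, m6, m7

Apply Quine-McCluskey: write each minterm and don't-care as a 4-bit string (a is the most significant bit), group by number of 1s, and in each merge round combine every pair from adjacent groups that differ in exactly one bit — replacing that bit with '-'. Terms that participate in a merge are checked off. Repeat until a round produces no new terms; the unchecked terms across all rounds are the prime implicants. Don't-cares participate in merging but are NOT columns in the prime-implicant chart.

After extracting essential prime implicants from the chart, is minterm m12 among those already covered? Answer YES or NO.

YES

size-2^0 implicants → 0000(✓)  0001(✓)  0010(✓)  0101(✓)  0110(✓)  0111(✓)  1000(✓)  1100(✓)
size-2^1 implicants → -000  0-01  0-10  00-0  000-  01-1  011-  1-00
Unchecked terms (primes): -000, 0-01, 0-10, 00-0, 000-, 01-1, 011-, 1-00
Minterm coverage:
  m0 ⊆ -000,00-0,000-
  m1 ⊆ 0-01,000-
  m8 ⊆ -000,1-00
  m12 ⊆ 1-00 [E]
E = {1-00}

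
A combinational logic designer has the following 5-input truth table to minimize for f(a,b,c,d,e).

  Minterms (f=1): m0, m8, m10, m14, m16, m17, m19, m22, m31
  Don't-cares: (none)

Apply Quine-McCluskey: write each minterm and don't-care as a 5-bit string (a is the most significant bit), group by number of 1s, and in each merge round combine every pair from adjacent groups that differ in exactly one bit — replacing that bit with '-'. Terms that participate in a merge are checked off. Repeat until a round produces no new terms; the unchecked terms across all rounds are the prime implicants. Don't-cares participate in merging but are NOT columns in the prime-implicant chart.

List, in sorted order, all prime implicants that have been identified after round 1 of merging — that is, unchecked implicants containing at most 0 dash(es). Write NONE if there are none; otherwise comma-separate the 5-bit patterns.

10110, 11111

[col 0] 00000*, 01000*, 01010*, 01110*, 10000*, 10001*, 10011*, 10110, 11111
[col 1] -0000, 0-000, 01-10, 010-0, 100-1, 1000-
Prime implicants: -0000, 0-000, 01-10, 010-0, 100-1, 1000-, 10110, 11111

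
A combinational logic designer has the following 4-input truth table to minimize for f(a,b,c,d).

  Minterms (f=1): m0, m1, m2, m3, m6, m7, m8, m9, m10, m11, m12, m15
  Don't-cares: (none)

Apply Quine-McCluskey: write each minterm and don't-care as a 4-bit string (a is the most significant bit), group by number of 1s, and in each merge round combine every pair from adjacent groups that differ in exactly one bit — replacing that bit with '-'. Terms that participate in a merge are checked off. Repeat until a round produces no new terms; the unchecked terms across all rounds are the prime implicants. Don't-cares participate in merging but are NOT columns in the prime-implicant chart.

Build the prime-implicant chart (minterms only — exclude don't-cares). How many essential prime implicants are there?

4

Round 0: 0000✓ 0001✓ 0010✓ 0011✓ 0110✓ 0111✓ 1000✓ 1001✓ 1010✓ 1011✓ 1100✓ 1111✓
Round 1: -000✓ -001✓ -010✓ -011✓ -111✓ 0-10✓ 0-11✓ 00-0✓ 00-1✓ 000-✓ 001-✓ 011-✓ 1-00 1-11✓ 10-0✓ 10-1✓ 100-✓ 101-✓
Round 2: --11 -0-0✓ -0-1✓ -00-✓ -01-✓ 0-1- 00--✓ 10--✓
Round 3: -0--
PIs = {--11, -0--, 0-1-, 1-00}
Coverage chart:
  m0: -0-- ←essential
  m1: -0-- ←essential
  m2: -0--,0-1-
  m3: --11,-0--,0-1-
  m6: 0-1- ←essential
  m7: --11,0-1-
  m8: -0--,1-00
  m9: -0-- ←essential
  m10: -0-- ←essential
  m11: --11,-0--
  m12: 1-00 ←essential
  m15: --11 ←essential
Essential: --11, -0--, 0-1-, 1-00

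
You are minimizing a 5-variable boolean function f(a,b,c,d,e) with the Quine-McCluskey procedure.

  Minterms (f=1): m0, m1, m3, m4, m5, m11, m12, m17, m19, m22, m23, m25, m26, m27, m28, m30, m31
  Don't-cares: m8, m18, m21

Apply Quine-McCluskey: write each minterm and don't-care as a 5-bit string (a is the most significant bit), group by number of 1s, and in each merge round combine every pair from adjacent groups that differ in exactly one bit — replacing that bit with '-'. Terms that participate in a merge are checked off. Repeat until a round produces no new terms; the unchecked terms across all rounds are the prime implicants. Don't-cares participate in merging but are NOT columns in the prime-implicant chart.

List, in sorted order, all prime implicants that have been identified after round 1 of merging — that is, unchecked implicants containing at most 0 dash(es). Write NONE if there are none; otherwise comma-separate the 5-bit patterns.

NONE

size-2^0 implicants → 00000(✓)  00001(✓)  00011(✓)  00100(✓)  00101(✓)  01000(✓)  01011(✓)  01100(✓)  10001(✓)  10010(✓)  10011(✓)  10101(✓)  10110(✓)  10111(✓)  11001(✓)  11010(✓)  11011(✓)  11100(✓)  11110(✓)  11111(✓)
size-2^1 implicants → -0001(✓)  -0011(✓)  -0101(✓)  -1011(✓)  -1100  0-000(✓)  0-011(✓)  0-100(✓)  00-00(✓)  00-01(✓)  000-1(✓)  0000-(✓)  0010-(✓)  01-00(✓)  1-001(✓)  1-010(✓)  1-011(✓)  1-110(✓)  1-111(✓)  10-01(✓)  10-10(✓)  10-11(✓)  100-1(✓)  1001-(✓)  101-1(✓)  1011-(✓)  11-10(✓)  11-11(✓)  110-1(✓)  1101-(✓)  111-0  1111-(✓)
size-2^2 implicants → --011  -0-01  -00-1  0--00  00-0-  1--10(✓)  1--11(✓)  1-0-1  1-01-(✓)  1-11-(✓)  10--1  10-1-(✓)  11-1-(✓)
size-2^3 implicants → 1--1-
Unchecked terms (primes): --011, -0-01, -00-1, -1100, 0--00, 00-0-, 1--1-, 1-0-1, 10--1, 111-0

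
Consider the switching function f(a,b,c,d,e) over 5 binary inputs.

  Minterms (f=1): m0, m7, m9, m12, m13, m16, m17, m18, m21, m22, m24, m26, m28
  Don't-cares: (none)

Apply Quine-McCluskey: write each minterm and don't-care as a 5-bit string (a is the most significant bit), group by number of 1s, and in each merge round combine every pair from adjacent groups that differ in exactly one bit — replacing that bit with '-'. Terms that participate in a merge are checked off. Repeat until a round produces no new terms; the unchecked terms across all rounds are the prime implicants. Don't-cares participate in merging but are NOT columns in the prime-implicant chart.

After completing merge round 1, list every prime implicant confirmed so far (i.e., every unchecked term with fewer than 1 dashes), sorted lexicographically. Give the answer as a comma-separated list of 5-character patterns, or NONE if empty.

00111

size-2^0 implicants → 00000(✓)  00111  01001(✓)  01100(✓)  01101(✓)  10000(✓)  10001(✓)  10010(✓)  10101(✓)  10110(✓)  11000(✓)  11010(✓)  11100(✓)
size-2^1 implicants → -0000  -1100  01-01  0110-  1-000(✓)  1-010(✓)  10-01  10-10  100-0(✓)  1000-  11-00  110-0(✓)
size-2^2 implicants → 1-0-0
Unchecked terms (primes): -0000, -1100, 00111, 01-01, 0110-, 1-0-0, 10-01, 10-10, 1000-, 11-00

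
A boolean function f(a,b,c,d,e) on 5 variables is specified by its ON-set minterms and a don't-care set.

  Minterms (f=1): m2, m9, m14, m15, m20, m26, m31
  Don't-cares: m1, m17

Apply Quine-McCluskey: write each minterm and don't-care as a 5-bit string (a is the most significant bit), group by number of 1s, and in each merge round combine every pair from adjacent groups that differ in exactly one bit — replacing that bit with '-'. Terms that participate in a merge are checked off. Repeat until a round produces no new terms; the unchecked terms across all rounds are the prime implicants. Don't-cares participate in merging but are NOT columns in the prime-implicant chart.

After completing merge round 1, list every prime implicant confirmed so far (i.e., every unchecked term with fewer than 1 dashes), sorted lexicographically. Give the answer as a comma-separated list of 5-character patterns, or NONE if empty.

00010, 10100, 11010

size-2^0 implicants → 00001(✓)  00010  01001(✓)  01110(✓)  01111(✓)  10001(✓)  10100  11010  11111(✓)
size-2^1 implicants → -0001  -1111  0-001  0111-
Unchecked terms (primes): -0001, -1111, 0-001, 00010, 0111-, 10100, 11010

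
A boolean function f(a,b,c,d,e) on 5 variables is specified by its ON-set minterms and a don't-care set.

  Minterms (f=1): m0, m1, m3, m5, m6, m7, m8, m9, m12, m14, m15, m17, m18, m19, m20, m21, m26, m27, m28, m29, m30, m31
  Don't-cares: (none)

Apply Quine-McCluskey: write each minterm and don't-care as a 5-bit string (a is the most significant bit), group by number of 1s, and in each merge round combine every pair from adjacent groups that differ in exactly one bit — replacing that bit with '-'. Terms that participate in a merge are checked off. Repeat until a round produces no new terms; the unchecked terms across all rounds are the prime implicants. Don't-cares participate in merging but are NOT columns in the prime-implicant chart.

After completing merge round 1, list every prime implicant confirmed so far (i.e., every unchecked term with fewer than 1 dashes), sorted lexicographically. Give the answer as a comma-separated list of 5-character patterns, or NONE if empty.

[col 0] 00000*, 00001*, 00011*, 00101*, 00110*, 00111*, 01000*, 01001*, 01100*, 01110*, 01111*, 10001*, 10010*, 10011*, 10100*, 10101*, 11010*, 11011*, 11100*, 11101*, 11110*, 11111*
[col 1] -0001*, -0011*, -0101*, -1100*, -1110*, -1111*, 0-000*, 0-001*, 0-110*, 0-111*, 00-01*, 00-11*, 000-1*, 0000-*, 001-1*, 0011-*, 01-00, 0100-*, 011-0*, 0111-*, 1-010*, 1-011*, 1-100*, 1-101*, 10-01*, 100-1*, 1001-*, 1010-*, 11-10*, 11-11*, 1101-*, 111-0*, 111-1*, 1110-*, 1111-*
[col 2] -0-01, -00-1, -11-0, -111-, 0-00-, 0-11-, 00--1, 1-01-, 1-10-, 11-1-, 111--
Prime implicants: -0-01, -00-1, -11-0, -111-, 0-00-, 0-11-, 00--1, 01-00, 1-01-, 1-10-, 11-1-, 111--

NONE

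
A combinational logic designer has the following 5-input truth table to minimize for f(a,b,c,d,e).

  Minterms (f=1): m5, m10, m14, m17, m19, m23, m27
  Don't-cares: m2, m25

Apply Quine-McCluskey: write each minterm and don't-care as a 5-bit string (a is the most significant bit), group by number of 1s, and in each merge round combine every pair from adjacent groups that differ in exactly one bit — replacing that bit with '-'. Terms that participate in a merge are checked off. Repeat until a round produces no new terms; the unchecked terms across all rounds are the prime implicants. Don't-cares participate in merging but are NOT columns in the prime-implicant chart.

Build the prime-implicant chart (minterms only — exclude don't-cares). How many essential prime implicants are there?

Round 0: 00010✓ 00101 01010✓ 01110✓ 10001✓ 10011✓ 10111✓ 11001✓ 11011✓
Round 1: 0-010 01-10 1-001✓ 1-011✓ 10-11 100-1✓ 110-1✓
Round 2: 1-0-1
PIs = {0-010, 00101, 01-10, 1-0-1, 10-11}
Coverage chart:
  m5: 00101 ←essential
  m10: 0-010,01-10
  m14: 01-10 ←essential
  m17: 1-0-1 ←essential
  m19: 1-0-1,10-11
  m23: 10-11 ←essential
  m27: 1-0-1 ←essential
Essential: 00101, 01-10, 1-0-1, 10-11

4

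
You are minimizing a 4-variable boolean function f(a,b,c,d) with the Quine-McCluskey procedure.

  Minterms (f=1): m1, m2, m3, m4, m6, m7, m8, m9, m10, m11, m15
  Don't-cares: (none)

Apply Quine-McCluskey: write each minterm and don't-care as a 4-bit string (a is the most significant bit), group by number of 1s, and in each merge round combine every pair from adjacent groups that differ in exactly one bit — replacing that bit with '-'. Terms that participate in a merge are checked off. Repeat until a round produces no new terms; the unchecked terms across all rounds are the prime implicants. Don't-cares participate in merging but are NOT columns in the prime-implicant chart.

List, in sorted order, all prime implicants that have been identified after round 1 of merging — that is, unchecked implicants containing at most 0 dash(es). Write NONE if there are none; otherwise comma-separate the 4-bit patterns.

NONE

[col 0] 0001*, 0010*, 0011*, 0100*, 0110*, 0111*, 1000*, 1001*, 1010*, 1011*, 1111*
[col 1] -001*, -010*, -011*, -111*, 0-10*, 0-11*, 00-1*, 001-*, 01-0, 011-*, 1-11*, 10-0*, 10-1*, 100-*, 101-*
[col 2] --11, -0-1, -01-, 0-1-, 10--
Prime implicants: --11, -0-1, -01-, 0-1-, 01-0, 10--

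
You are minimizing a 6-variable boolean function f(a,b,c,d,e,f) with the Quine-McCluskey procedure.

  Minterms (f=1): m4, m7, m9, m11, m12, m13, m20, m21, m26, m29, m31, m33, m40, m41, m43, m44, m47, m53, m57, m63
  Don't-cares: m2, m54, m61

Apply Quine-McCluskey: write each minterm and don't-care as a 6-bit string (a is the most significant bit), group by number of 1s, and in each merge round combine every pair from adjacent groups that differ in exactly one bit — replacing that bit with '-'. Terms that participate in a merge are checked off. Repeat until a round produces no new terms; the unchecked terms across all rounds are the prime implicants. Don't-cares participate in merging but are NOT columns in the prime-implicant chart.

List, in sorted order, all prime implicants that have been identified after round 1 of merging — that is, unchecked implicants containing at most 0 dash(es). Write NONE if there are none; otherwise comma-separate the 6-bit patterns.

000010, 000111, 011010, 110110

[col 0] 000010, 000100*, 000111, 001001*, 001011*, 001100*, 001101*, 010100*, 010101*, 011010, 011101*, 011111*, 100001*, 101000*, 101001*, 101011*, 101100*, 101111*, 110101*, 110110, 111001*, 111101*, 111111*
[col 1] -01001*, -01011*, -01100, -10101*, -11101*, -11111*, 0-0100, 0-1101, 00-100, 001-01, 0010-1*, 00110-, 01-101*, 01010-, 0111-1*, 1-1001, 1-1111, 10-001, 101-00, 101-11, 1010-1*, 10100-, 11-101*, 111-01, 1111-1*
[col 2] -010-1, -1-101, -111-1
Prime implicants: -010-1, -01100, -1-101, -111-1, 0-0100, 0-1101, 00-100, 000010, 000111, 001-01, 00110-, 01010-, 011010, 1-1001, 1-1111, 10-001, 101-00, 101-11, 10100-, 110110, 111-01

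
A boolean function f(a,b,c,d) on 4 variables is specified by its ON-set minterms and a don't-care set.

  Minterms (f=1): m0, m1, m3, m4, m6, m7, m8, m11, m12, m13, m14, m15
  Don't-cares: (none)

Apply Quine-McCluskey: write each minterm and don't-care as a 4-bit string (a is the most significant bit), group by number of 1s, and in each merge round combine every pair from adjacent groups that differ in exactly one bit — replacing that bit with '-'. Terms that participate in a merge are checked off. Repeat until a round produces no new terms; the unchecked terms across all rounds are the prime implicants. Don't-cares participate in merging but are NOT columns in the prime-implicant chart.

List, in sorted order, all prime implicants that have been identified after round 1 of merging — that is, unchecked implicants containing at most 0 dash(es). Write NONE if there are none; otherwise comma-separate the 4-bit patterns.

NONE

size-2^0 implicants → 0000(✓)  0001(✓)  0011(✓)  0100(✓)  0110(✓)  0111(✓)  1000(✓)  1011(✓)  1100(✓)  1101(✓)  1110(✓)  1111(✓)
size-2^1 implicants → -000(✓)  -011(✓)  -100(✓)  -110(✓)  -111(✓)  0-00(✓)  0-11(✓)  00-1  000-  01-0(✓)  011-(✓)  1-00(✓)  1-11(✓)  11-0(✓)  11-1(✓)  110-(✓)  111-(✓)
size-2^2 implicants → --00  --11  -1-0  -11-  11--
Unchecked terms (primes): --00, --11, -1-0, -11-, 00-1, 000-, 11--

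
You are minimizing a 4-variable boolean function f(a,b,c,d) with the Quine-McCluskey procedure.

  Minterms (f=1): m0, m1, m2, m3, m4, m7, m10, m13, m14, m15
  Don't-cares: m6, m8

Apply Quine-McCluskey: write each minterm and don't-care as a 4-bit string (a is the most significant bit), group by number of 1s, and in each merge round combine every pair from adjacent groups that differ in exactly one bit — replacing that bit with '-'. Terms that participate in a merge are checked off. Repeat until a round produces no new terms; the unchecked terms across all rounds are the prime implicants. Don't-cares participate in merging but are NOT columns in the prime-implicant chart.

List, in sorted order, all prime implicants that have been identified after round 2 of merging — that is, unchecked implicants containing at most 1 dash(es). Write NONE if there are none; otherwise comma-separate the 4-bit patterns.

Round 0: 0000✓ 0001✓ 0010✓ 0011✓ 0100✓ 0110✓ 0111✓ 1000✓ 1010✓ 1101✓ 1110✓ 1111✓
Round 1: -000✓ -010✓ -110✓ -111✓ 0-00✓ 0-10✓ 0-11✓ 00-0✓ 00-1✓ 000-✓ 001-✓ 01-0✓ 011-✓ 1-10✓ 10-0✓ 11-1 111-✓
Round 2: --10 -0-0 -11- 0--0 0-1- 00--
PIs = {--10, -0-0, -11-, 0--0, 0-1-, 00--, 11-1}

11-1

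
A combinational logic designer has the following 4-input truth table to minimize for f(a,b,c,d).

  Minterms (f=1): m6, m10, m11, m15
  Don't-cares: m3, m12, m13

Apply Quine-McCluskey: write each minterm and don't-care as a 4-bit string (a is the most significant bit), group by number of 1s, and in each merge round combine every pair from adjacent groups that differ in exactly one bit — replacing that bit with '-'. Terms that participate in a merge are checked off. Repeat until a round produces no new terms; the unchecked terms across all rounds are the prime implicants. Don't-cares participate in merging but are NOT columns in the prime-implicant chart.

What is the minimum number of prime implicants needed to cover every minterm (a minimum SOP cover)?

size-2^0 implicants → 0011(✓)  0110  1010(✓)  1011(✓)  1100(✓)  1101(✓)  1111(✓)
size-2^1 implicants → -011  1-11  101-  11-1  110-
Unchecked terms (primes): -011, 0110, 1-11, 101-, 11-1, 110-
Minterm coverage:
  m6 ⊆ 0110 [E]
  m10 ⊆ 101- [E]
  m11 ⊆ -011,1-11,101-
  m15 ⊆ 1-11,11-1
E = {0110, 101-}
Petrick residual → 1-11
Cover = a'bcd' + acd + ab'c  |cover|=3

3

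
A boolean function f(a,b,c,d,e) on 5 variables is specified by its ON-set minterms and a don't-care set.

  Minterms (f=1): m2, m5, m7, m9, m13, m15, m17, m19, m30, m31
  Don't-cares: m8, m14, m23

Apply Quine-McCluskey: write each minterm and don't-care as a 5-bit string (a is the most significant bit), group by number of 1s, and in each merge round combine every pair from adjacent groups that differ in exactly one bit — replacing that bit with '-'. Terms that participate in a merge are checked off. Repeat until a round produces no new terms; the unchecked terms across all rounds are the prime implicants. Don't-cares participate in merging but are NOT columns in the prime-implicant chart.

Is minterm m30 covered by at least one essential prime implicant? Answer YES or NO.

size-2^0 implicants → 00010  00101(✓)  00111(✓)  01000(✓)  01001(✓)  01101(✓)  01110(✓)  01111(✓)  10001(✓)  10011(✓)  10111(✓)  11110(✓)  11111(✓)
size-2^1 implicants → -0111(✓)  -1110(✓)  -1111(✓)  0-101(✓)  0-111(✓)  001-1(✓)  01-01  0100-  011-1(✓)  0111-(✓)  1-111(✓)  10-11  100-1  1111-(✓)
size-2^2 implicants → --111  -111-  0-1-1
Unchecked terms (primes): --111, -111-, 0-1-1, 00010, 01-01, 0100-, 10-11, 100-1
Minterm coverage:
  m2 ⊆ 00010 [E]
  m5 ⊆ 0-1-1 [E]
  m7 ⊆ --111,0-1-1
  m9 ⊆ 01-01,0100-
  m13 ⊆ 0-1-1,01-01
  m15 ⊆ --111,-111-,0-1-1
  m17 ⊆ 100-1 [E]
  m19 ⊆ 10-11,100-1
  m30 ⊆ -111- [E]
  m31 ⊆ --111,-111-
E = {-111-, 0-1-1, 00010, 100-1}

YES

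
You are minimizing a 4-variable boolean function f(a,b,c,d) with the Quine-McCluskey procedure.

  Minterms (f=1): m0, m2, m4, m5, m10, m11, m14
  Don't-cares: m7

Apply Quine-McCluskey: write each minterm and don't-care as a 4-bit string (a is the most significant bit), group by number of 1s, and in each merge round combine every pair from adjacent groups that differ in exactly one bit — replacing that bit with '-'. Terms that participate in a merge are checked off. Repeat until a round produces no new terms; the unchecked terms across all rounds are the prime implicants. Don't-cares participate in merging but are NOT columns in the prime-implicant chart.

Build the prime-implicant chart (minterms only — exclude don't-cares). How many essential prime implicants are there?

2

[col 0] 0000*, 0010*, 0100*, 0101*, 0111*, 1010*, 1011*, 1110*
[col 1] -010, 0-00, 00-0, 01-1, 010-, 1-10, 101-
Prime implicants: -010, 0-00, 00-0, 01-1, 010-, 1-10, 101-
PI chart (minterm → PIs covering it):
  0 | 0-00,00-0
  2 | -010,00-0
  4 | 0-00,010-
  5 | 01-1,010-
  10 | -010,1-10,101-
  11 | 101-  (sole → essential)
  14 | 1-10  (sole → essential)
Essential prime implicants: 1-10, 101-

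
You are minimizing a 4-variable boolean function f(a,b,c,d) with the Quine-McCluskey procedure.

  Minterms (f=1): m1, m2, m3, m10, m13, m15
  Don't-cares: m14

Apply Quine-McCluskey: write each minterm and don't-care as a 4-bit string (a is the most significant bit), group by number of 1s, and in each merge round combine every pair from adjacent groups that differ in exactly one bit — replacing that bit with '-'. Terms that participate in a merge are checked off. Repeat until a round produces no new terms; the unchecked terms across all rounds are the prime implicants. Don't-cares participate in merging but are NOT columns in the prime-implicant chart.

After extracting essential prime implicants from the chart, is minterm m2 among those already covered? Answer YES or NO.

Round 0: 0001✓ 0010✓ 0011✓ 1010✓ 1101✓ 1110✓ 1111✓
Round 1: -010 00-1 001- 1-10 11-1 111-
PIs = {-010, 00-1, 001-, 1-10, 11-1, 111-}
Coverage chart:
  m1: 00-1 ←essential
  m2: -010,001-
  m3: 00-1,001-
  m10: -010,1-10
  m13: 11-1 ←essential
  m15: 11-1,111-
Essential: 00-1, 11-1

NO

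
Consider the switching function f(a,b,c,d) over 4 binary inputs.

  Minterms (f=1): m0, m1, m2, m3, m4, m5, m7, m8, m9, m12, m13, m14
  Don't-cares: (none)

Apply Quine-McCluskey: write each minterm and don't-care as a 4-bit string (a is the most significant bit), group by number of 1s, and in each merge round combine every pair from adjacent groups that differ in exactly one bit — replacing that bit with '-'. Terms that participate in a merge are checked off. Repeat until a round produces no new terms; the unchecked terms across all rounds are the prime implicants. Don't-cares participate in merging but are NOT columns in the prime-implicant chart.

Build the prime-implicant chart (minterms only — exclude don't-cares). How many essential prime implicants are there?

4

Round 0: 0000✓ 0001✓ 0010✓ 0011✓ 0100✓ 0101✓ 0111✓ 1000✓ 1001✓ 1100✓ 1101✓ 1110✓
Round 1: -000✓ -001✓ -100✓ -101✓ 0-00✓ 0-01✓ 0-11✓ 00-0✓ 00-1✓ 000-✓ 001-✓ 01-1✓ 010-✓ 1-00✓ 1-01✓ 100-✓ 11-0 110-✓
Round 2: --00✓ --01✓ -00-✓ -10-✓ 0--1 0-0-✓ 00-- 1-0-✓
Round 3: --0-
PIs = {--0-, 0--1, 00--, 11-0}
Coverage chart:
  m0: --0-,00--
  m1: --0-,0--1,00--
  m2: 00-- ←essential
  m3: 0--1,00--
  m4: --0- ←essential
  m5: --0-,0--1
  m7: 0--1 ←essential
  m8: --0- ←essential
  m9: --0- ←essential
  m12: --0-,11-0
  m13: --0- ←essential
  m14: 11-0 ←essential
Essential: --0-, 0--1, 00--, 11-0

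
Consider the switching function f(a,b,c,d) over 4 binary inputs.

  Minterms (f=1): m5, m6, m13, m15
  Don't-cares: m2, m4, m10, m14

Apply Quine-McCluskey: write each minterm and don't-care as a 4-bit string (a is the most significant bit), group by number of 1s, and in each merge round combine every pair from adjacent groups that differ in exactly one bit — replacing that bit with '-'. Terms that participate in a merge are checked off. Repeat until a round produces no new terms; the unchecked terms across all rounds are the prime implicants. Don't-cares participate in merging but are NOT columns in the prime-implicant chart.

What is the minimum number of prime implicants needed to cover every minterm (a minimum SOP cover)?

size-2^0 implicants → 0010(✓)  0100(✓)  0101(✓)  0110(✓)  1010(✓)  1101(✓)  1110(✓)  1111(✓)
size-2^1 implicants → -010(✓)  -101  -110(✓)  0-10(✓)  01-0  010-  1-10(✓)  11-1  111-
size-2^2 implicants → --10
Unchecked terms (primes): --10, -101, 01-0, 010-, 11-1, 111-
Minterm coverage:
  m5 ⊆ -101,010-
  m6 ⊆ --10,01-0
  m13 ⊆ -101,11-1
  m15 ⊆ 11-1,111-
(no essential prime implicants)
Petrick residual → --10, -101, 11-1
Cover = cd' + bc'd + abd  |cover|=3

3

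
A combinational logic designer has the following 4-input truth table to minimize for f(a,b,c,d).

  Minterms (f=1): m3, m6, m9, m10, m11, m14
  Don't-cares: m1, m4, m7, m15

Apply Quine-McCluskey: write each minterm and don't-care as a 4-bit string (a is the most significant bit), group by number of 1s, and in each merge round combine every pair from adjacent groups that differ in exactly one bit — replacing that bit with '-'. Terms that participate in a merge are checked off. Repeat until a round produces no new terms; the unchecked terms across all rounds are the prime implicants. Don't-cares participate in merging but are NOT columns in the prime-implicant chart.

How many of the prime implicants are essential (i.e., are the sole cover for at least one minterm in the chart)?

2

Round 0: 0001✓ 0011✓ 0100✓ 0110✓ 0111✓ 1001✓ 1010✓ 1011✓ 1110✓ 1111✓
Round 1: -001✓ -011✓ -110✓ -111✓ 0-11✓ 00-1✓ 01-0 011-✓ 1-10✓ 1-11✓ 10-1✓ 101-✓ 111-✓
Round 2: --11 -0-1 -11- 1-1-
PIs = {--11, -0-1, -11-, 01-0, 1-1-}
Coverage chart:
  m3: --11,-0-1
  m6: -11-,01-0
  m9: -0-1 ←essential
  m10: 1-1- ←essential
  m11: --11,-0-1,1-1-
  m14: -11-,1-1-
Essential: -0-1, 1-1-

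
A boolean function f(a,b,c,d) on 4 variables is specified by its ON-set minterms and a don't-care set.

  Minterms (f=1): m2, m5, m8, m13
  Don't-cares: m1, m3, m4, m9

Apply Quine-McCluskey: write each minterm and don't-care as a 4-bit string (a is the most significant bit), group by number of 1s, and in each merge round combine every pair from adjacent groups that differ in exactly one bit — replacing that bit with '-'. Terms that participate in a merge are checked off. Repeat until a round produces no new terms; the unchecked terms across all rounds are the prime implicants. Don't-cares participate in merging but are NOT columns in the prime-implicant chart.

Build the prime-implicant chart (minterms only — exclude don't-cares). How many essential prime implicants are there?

size-2^0 implicants → 0001(✓)  0010(✓)  0011(✓)  0100(✓)  0101(✓)  1000(✓)  1001(✓)  1101(✓)
size-2^1 implicants → -001(✓)  -101(✓)  0-01(✓)  00-1  001-  010-  1-01(✓)  100-
size-2^2 implicants → --01
Unchecked terms (primes): --01, 00-1, 001-, 010-, 100-
Minterm coverage:
  m2 ⊆ 001- [E]
  m5 ⊆ --01,010-
  m8 ⊆ 100- [E]
  m13 ⊆ --01 [E]
E = {--01, 001-, 100-}

3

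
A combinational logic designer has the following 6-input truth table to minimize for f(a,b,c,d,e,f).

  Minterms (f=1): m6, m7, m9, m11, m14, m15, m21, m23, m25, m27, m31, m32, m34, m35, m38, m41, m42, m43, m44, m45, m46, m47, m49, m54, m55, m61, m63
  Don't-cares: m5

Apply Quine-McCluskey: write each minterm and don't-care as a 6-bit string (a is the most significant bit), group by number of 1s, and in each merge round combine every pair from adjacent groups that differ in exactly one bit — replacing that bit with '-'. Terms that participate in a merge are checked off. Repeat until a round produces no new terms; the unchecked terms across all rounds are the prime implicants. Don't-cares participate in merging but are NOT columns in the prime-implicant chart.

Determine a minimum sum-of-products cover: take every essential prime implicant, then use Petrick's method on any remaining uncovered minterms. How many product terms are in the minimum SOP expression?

size-2^0 implicants → 000101(✓)  000110(✓)  000111(✓)  001001(✓)  001011(✓)  001110(✓)  001111(✓)  010101(✓)  010111(✓)  011001(✓)  011011(✓)  011111(✓)  100000(✓)  100010(✓)  100011(✓)  100110(✓)  101001(✓)  101010(✓)  101011(✓)  101100(✓)  101101(✓)  101110(✓)  101111(✓)  110001  110110(✓)  110111(✓)  111101(✓)  111111(✓)
size-2^1 implicants → -00110(✓)  -01001(✓)  -01011(✓)  -01110(✓)  -01111(✓)  -10111(✓)  -11111(✓)  0-0101(✓)  0-0111(✓)  0-1001(✓)  0-1011(✓)  0-1111(✓)  00-110(✓)  00-111(✓)  0001-1(✓)  00011-(✓)  001-11(✓)  0010-1(✓)  00111-(✓)  01-111(✓)  0101-1(✓)  011-11(✓)  0110-1(✓)  1-0110  1-1101(✓)  1-1111(✓)  10-010(✓)  10-011(✓)  10-110(✓)  100-10(✓)  1000-0  10001-(✓)  101-01(✓)  101-10(✓)  101-11(✓)  1010-1(✓)  10101-(✓)  1011-0(✓)  1011-1(✓)  10110-(✓)  10111-(✓)  11-111(✓)  11011-  1111-1(✓)
size-2^2 implicants → --1111  -0-110  -01-11  -010-1  -0111-  -1-111  0--111  0-01-1  0-1-11  0-10-1  00-11-  1-11-1  10--10  10-01-  101--1  101-1-  1011--
Unchecked terms (primes): --1111, -0-110, -01-11, -010-1, -0111-, -1-111, 0--111, 0-01-1, 0-1-11, 0-10-1, 00-11-, 1-0110, 1-11-1, 10--10, 10-01-, 1000-0, 101--1, 101-1-, 1011--, 110001, 11011-
Minterm coverage:
  m6 ⊆ -0-110,00-11-
  m7 ⊆ 0--111,0-01-1,00-11-
  m9 ⊆ -010-1,0-10-1
  m11 ⊆ -01-11,-010-1,0-1-11,0-10-1
  m14 ⊆ -0-110,-0111-,00-11-
  m15 ⊆ --1111,-01-11,-0111-,0--111,0-1-11,00-11-
  m21 ⊆ 0-01-1 [E]
  m23 ⊆ -1-111,0--111,0-01-1
  m25 ⊆ 0-10-1 [E]
  m27 ⊆ 0-1-11,0-10-1
  m31 ⊆ --1111,-1-111,0--111,0-1-11
  m32 ⊆ 1000-0 [E]
  m34 ⊆ 10--10,10-01-,1000-0
  m35 ⊆ 10-01- [E]
  m38 ⊆ -0-110,1-0110,10--10
  m41 ⊆ -010-1,101--1
  m42 ⊆ 10--10,10-01-,101-1-
  m43 ⊆ -01-11,-010-1,10-01-,101--1,101-1-
  m44 ⊆ 1011-- [E]
  m45 ⊆ 1-11-1,101--1,1011--
  m46 ⊆ -0-110,-0111-,10--10,101-1-,1011--
  m47 ⊆ --1111,-01-11,-0111-,1-11-1,101--1,101-1-,1011--
  m49 ⊆ 110001 [E]
  m54 ⊆ 1-0110,11011-
  m55 ⊆ -1-111,11011-
  m61 ⊆ 1-11-1 [E]
  m63 ⊆ --1111,-1-111,1-11-1
E = {0-01-1, 0-10-1, 1-11-1, 10-01-, 1000-0, 1011--, 110001}
Petrick residual → --1111, -0-110, -010-1, 11011-
Cover = cdef + b'def' + b'cd'f + a'c'df + a'cd'f + acdf + ab'd'e + ab'c'd'f' + ab'cd + abc'd'e'f + abc'de  |cover|=11

11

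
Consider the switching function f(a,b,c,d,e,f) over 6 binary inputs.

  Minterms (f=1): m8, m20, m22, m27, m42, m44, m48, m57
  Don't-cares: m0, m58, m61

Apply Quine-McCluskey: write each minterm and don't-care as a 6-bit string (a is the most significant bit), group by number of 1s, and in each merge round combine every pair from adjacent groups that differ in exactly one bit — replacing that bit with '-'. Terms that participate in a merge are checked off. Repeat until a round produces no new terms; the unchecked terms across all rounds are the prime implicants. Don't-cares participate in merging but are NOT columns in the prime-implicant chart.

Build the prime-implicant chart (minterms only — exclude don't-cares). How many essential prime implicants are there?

size-2^0 implicants → 000000(✓)  001000(✓)  010100(✓)  010110(✓)  011011  101010(✓)  101100  110000  111001(✓)  111010(✓)  111101(✓)
size-2^1 implicants → 00-000  0101-0  1-1010  111-01
Unchecked terms (primes): 00-000, 0101-0, 011011, 1-1010, 101100, 110000, 111-01
Minterm coverage:
  m8 ⊆ 00-000 [E]
  m20 ⊆ 0101-0 [E]
  m22 ⊆ 0101-0 [E]
  m27 ⊆ 011011 [E]
  m42 ⊆ 1-1010 [E]
  m44 ⊆ 101100 [E]
  m48 ⊆ 110000 [E]
  m57 ⊆ 111-01 [E]
E = {00-000, 0101-0, 011011, 1-1010, 101100, 110000, 111-01}

7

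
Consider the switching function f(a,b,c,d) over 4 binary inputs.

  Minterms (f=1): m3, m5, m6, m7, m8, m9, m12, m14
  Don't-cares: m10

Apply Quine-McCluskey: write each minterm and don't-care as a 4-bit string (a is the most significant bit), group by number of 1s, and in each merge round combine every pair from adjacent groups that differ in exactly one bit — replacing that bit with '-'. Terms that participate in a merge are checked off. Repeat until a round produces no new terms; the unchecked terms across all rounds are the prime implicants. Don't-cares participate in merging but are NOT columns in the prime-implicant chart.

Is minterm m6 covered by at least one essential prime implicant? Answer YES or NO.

size-2^0 implicants → 0011(✓)  0101(✓)  0110(✓)  0111(✓)  1000(✓)  1001(✓)  1010(✓)  1100(✓)  1110(✓)
size-2^1 implicants → -110  0-11  01-1  011-  1-00(✓)  1-10(✓)  10-0(✓)  100-  11-0(✓)
size-2^2 implicants → 1--0
Unchecked terms (primes): -110, 0-11, 01-1, 011-, 1--0, 100-
Minterm coverage:
  m3 ⊆ 0-11 [E]
  m5 ⊆ 01-1 [E]
  m6 ⊆ -110,011-
  m7 ⊆ 0-11,01-1,011-
  m8 ⊆ 1--0,100-
  m9 ⊆ 100- [E]
  m12 ⊆ 1--0 [E]
  m14 ⊆ -110,1--0
E = {0-11, 01-1, 1--0, 100-}

NO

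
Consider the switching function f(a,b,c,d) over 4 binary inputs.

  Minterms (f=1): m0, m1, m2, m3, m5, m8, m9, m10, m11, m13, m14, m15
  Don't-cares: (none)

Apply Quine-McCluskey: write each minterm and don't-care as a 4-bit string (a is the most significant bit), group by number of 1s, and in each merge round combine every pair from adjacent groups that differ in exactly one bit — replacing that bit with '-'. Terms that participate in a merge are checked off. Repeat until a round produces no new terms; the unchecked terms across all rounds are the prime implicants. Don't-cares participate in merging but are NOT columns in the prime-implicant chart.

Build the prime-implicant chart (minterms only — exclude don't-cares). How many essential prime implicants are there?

[col 0] 0000*, 0001*, 0010*, 0011*, 0101*, 1000*, 1001*, 1010*, 1011*, 1101*, 1110*, 1111*
[col 1] -000*, -001*, -010*, -011*, -101*, 0-01*, 00-0*, 00-1*, 000-*, 001-*, 1-01*, 1-10*, 1-11*, 10-0*, 10-1*, 100-*, 101-*, 11-1*, 111-*
[col 2] --01, -0-0*, -0-1*, -00-*, -01-*, 00--*, 1--1, 1-1-, 10--*
[col 3] -0--
Prime implicants: --01, -0--, 1--1, 1-1-
PI chart (minterm → PIs covering it):
  0 | -0--  (sole → essential)
  1 | --01,-0--
  2 | -0--  (sole → essential)
  3 | -0--  (sole → essential)
  5 | --01  (sole → essential)
  8 | -0--  (sole → essential)
  9 | --01,-0--,1--1
  10 | -0--,1-1-
  11 | -0--,1--1,1-1-
  13 | --01,1--1
  14 | 1-1-  (sole → essential)
  15 | 1--1,1-1-
Essential prime implicants: --01, -0--, 1-1-

3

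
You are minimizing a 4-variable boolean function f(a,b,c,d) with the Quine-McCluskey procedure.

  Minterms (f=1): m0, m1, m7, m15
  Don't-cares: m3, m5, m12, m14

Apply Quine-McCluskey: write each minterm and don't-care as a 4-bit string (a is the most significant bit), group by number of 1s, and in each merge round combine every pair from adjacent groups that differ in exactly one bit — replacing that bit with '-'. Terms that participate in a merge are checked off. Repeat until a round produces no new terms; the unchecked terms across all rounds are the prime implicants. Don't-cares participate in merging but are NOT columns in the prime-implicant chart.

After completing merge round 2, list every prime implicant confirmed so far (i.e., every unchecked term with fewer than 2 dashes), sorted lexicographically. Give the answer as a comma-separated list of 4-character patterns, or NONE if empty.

-111, 000-, 11-0, 111-

size-2^0 implicants → 0000(✓)  0001(✓)  0011(✓)  0101(✓)  0111(✓)  1100(✓)  1110(✓)  1111(✓)
size-2^1 implicants → -111  0-01(✓)  0-11(✓)  00-1(✓)  000-  01-1(✓)  11-0  111-
size-2^2 implicants → 0--1
Unchecked terms (primes): -111, 0--1, 000-, 11-0, 111-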